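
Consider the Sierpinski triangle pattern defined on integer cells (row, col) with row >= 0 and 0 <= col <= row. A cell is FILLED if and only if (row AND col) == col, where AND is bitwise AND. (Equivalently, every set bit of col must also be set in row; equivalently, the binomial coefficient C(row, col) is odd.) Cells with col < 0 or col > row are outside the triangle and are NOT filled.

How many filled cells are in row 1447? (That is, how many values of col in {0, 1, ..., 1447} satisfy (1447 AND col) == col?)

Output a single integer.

1447 in binary = 10110100111
popcount(1447) = number of 1-bits in 10110100111 = 7
A col c satisfies (1447 AND c) == c iff every set bit of c is also set in 1447; each of the 7 set bits of 1447 can independently be on or off in c.
count = 2^7 = 128

Answer: 128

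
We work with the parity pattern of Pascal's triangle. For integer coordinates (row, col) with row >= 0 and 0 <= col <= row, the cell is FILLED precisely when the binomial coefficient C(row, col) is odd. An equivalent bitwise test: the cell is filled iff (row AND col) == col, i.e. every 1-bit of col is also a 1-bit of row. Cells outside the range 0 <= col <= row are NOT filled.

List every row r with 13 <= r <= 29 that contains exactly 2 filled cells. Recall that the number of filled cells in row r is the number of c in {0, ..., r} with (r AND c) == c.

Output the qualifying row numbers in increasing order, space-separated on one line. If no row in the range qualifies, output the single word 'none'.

Answer: 16

Derivation:
Row r has 2^popcount(r) filled cells, so we need popcount(r) = log2(2) = 1.
Scan r = 13..29 and keep those with exactly 1 one-bits:
r=13=1101 popcount=3 -> skip
r=14=1110 popcount=3 -> skip
r=15=1111 popcount=4 -> skip
r=16=10000 popcount=1 -> KEEP
r=17=10001 popcount=2 -> skip
r=18=10010 popcount=2 -> skip
r=19=10011 popcount=3 -> skip
r=20=10100 popcount=2 -> skip
r=21=10101 popcount=3 -> skip
r=22=10110 popcount=3 -> skip
r=23=10111 popcount=4 -> skip
r=24=11000 popcount=2 -> skip
r=25=11001 popcount=3 -> skip
r=26=11010 popcount=3 -> skip
r=27=11011 popcount=4 -> skip
r=28=11100 popcount=3 -> skip
r=29=11101 popcount=4 -> skip
Kept rows: 16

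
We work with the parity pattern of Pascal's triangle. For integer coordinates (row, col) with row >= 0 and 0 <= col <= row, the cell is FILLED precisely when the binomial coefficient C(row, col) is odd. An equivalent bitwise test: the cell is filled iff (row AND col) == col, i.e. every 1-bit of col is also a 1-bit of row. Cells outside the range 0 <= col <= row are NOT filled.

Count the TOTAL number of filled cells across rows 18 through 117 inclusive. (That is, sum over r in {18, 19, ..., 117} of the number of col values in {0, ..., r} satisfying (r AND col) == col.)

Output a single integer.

r18=10010 pc2: +4 =4
r19=10011 pc3: +8 =12
r20=10100 pc2: +4 =16
r21=10101 pc3: +8 =24
r22=10110 pc3: +8 =32
r23=10111 pc4: +16 =48
r24=11000 pc2: +4 =52
r25=11001 pc3: +8 =60
r26=11010 pc3: +8 =68
r27=11011 pc4: +16 =84
r28=11100 pc3: +8 =92
r29=11101 pc4: +16 =108
r30=11110 pc4: +16 =124
r31=11111 pc5: +32 =156
r32=100000 pc1: +2 =158
r33=100001 pc2: +4 =162
r34=100010 pc2: +4 =166
r35=100011 pc3: +8 =174
r36=100100 pc2: +4 =178
r37=100101 pc3: +8 =186
r38=100110 pc3: +8 =194
r39=100111 pc4: +16 =210
r40=101000 pc2: +4 =214
r41=101001 pc3: +8 =222
r42=101010 pc3: +8 =230
r43=101011 pc4: +16 =246
r44=101100 pc3: +8 =254
r45=101101 pc4: +16 =270
r46=101110 pc4: +16 =286
r47=101111 pc5: +32 =318
r48=110000 pc2: +4 =322
r49=110001 pc3: +8 =330
r50=110010 pc3: +8 =338
r51=110011 pc4: +16 =354
r52=110100 pc3: +8 =362
r53=110101 pc4: +16 =378
r54=110110 pc4: +16 =394
r55=110111 pc5: +32 =426
r56=111000 pc3: +8 =434
r57=111001 pc4: +16 =450
r58=111010 pc4: +16 =466
r59=111011 pc5: +32 =498
r60=111100 pc4: +16 =514
r61=111101 pc5: +32 =546
r62=111110 pc5: +32 =578
r63=111111 pc6: +64 =642
r64=1000000 pc1: +2 =644
r65=1000001 pc2: +4 =648
r66=1000010 pc2: +4 =652
r67=1000011 pc3: +8 =660
r68=1000100 pc2: +4 =664
r69=1000101 pc3: +8 =672
r70=1000110 pc3: +8 =680
r71=1000111 pc4: +16 =696
r72=1001000 pc2: +4 =700
r73=1001001 pc3: +8 =708
r74=1001010 pc3: +8 =716
r75=1001011 pc4: +16 =732
r76=1001100 pc3: +8 =740
r77=1001101 pc4: +16 =756
r78=1001110 pc4: +16 =772
r79=1001111 pc5: +32 =804
r80=1010000 pc2: +4 =808
r81=1010001 pc3: +8 =816
r82=1010010 pc3: +8 =824
r83=1010011 pc4: +16 =840
r84=1010100 pc3: +8 =848
r85=1010101 pc4: +16 =864
r86=1010110 pc4: +16 =880
r87=1010111 pc5: +32 =912
r88=1011000 pc3: +8 =920
r89=1011001 pc4: +16 =936
r90=1011010 pc4: +16 =952
r91=1011011 pc5: +32 =984
r92=1011100 pc4: +16 =1000
r93=1011101 pc5: +32 =1032
r94=1011110 pc5: +32 =1064
r95=1011111 pc6: +64 =1128
r96=1100000 pc2: +4 =1132
r97=1100001 pc3: +8 =1140
r98=1100010 pc3: +8 =1148
r99=1100011 pc4: +16 =1164
r100=1100100 pc3: +8 =1172
r101=1100101 pc4: +16 =1188
r102=1100110 pc4: +16 =1204
r103=1100111 pc5: +32 =1236
r104=1101000 pc3: +8 =1244
r105=1101001 pc4: +16 =1260
r106=1101010 pc4: +16 =1276
r107=1101011 pc5: +32 =1308
r108=1101100 pc4: +16 =1324
r109=1101101 pc5: +32 =1356
r110=1101110 pc5: +32 =1388
r111=1101111 pc6: +64 =1452
r112=1110000 pc3: +8 =1460
r113=1110001 pc4: +16 =1476
r114=1110010 pc4: +16 =1492
r115=1110011 pc5: +32 =1524
r116=1110100 pc4: +16 =1540
r117=1110101 pc5: +32 =1572

Answer: 1572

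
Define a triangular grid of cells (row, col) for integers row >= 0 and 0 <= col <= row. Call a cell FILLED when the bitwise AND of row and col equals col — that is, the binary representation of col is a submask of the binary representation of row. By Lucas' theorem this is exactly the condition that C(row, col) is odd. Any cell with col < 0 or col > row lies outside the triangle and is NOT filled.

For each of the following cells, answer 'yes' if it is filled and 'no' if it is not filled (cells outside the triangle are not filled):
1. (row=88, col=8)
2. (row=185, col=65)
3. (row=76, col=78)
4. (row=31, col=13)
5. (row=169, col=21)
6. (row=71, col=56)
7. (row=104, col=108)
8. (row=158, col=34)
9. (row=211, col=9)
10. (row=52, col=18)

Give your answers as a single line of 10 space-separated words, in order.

(88,8): row=0b1011000, col=0b1000, row AND col = 0b1000 = 8; 8 == 8 -> filled
(185,65): row=0b10111001, col=0b1000001, row AND col = 0b1 = 1; 1 != 65 -> empty
(76,78): col outside [0, 76] -> not filled
(31,13): row=0b11111, col=0b1101, row AND col = 0b1101 = 13; 13 == 13 -> filled
(169,21): row=0b10101001, col=0b10101, row AND col = 0b1 = 1; 1 != 21 -> empty
(71,56): row=0b1000111, col=0b111000, row AND col = 0b0 = 0; 0 != 56 -> empty
(104,108): col outside [0, 104] -> not filled
(158,34): row=0b10011110, col=0b100010, row AND col = 0b10 = 2; 2 != 34 -> empty
(211,9): row=0b11010011, col=0b1001, row AND col = 0b1 = 1; 1 != 9 -> empty
(52,18): row=0b110100, col=0b10010, row AND col = 0b10000 = 16; 16 != 18 -> empty

Answer: yes no no yes no no no no no no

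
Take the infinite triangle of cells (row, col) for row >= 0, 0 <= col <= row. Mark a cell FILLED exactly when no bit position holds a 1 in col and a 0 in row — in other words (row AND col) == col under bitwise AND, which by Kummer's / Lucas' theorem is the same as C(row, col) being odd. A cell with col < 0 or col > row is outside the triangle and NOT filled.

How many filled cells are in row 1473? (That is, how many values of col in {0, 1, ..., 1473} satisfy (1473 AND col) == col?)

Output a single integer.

1473 in binary = 10111000001
popcount(1473) = number of 1-bits in 10111000001 = 5
A col c satisfies (1473 AND c) == c iff every set bit of c is also set in 1473; each of the 5 set bits of 1473 can independently be on or off in c.
count = 2^5 = 32

Answer: 32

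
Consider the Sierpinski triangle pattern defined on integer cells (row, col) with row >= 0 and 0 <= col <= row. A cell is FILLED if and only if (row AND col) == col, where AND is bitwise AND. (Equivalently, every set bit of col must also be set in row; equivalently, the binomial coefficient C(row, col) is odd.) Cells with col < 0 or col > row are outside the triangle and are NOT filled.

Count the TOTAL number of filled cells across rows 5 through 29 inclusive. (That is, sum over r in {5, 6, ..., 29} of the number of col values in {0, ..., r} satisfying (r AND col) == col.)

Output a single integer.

Answer: 184

Derivation:
r5=101 pc2: +4 =4
r6=110 pc2: +4 =8
r7=111 pc3: +8 =16
r8=1000 pc1: +2 =18
r9=1001 pc2: +4 =22
r10=1010 pc2: +4 =26
r11=1011 pc3: +8 =34
r12=1100 pc2: +4 =38
r13=1101 pc3: +8 =46
r14=1110 pc3: +8 =54
r15=1111 pc4: +16 =70
r16=10000 pc1: +2 =72
r17=10001 pc2: +4 =76
r18=10010 pc2: +4 =80
r19=10011 pc3: +8 =88
r20=10100 pc2: +4 =92
r21=10101 pc3: +8 =100
r22=10110 pc3: +8 =108
r23=10111 pc4: +16 =124
r24=11000 pc2: +4 =128
r25=11001 pc3: +8 =136
r26=11010 pc3: +8 =144
r27=11011 pc4: +16 =160
r28=11100 pc3: +8 =168
r29=11101 pc4: +16 =184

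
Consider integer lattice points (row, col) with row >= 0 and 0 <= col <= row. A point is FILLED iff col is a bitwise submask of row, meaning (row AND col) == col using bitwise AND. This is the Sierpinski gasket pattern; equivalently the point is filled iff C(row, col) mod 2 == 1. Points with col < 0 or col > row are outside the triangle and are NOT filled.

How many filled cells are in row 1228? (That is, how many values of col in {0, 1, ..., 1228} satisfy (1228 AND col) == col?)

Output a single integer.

Answer: 32

Derivation:
1228 in binary = 10011001100
popcount(1228) = number of 1-bits in 10011001100 = 5
A col c satisfies (1228 AND c) == c iff every set bit of c is also set in 1228; each of the 5 set bits of 1228 can independently be on or off in c.
count = 2^5 = 32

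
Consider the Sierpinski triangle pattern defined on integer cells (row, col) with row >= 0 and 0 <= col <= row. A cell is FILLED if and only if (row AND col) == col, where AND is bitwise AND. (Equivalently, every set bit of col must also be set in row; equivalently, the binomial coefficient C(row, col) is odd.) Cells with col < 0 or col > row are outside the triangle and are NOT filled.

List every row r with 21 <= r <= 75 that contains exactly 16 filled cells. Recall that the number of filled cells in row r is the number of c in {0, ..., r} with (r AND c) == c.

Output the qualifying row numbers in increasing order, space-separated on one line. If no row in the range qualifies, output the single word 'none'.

Answer: 23 27 29 30 39 43 45 46 51 53 54 57 58 60 71 75

Derivation:
Row r has 2^popcount(r) filled cells, so we need popcount(r) = log2(16) = 4.
Scan r = 21..75 and keep those with exactly 4 one-bits:
r=21=10101 popcount=3 -> skip
r=22=10110 popcount=3 -> skip
r=23=10111 popcount=4 -> KEEP
r=24=11000 popcount=2 -> skip
r=25=11001 popcount=3 -> skip
r=26=11010 popcount=3 -> skip
r=27=11011 popcount=4 -> KEEP
r=28=11100 popcount=3 -> skip
r=29=11101 popcount=4 -> KEEP
r=30=11110 popcount=4 -> KEEP
r=31=11111 popcount=5 -> skip
r=32=100000 popcount=1 -> skip
r=33=100001 popcount=2 -> skip
r=34=100010 popcount=2 -> skip
r=35=100011 popcount=3 -> skip
r=36=100100 popcount=2 -> skip
r=37=100101 popcount=3 -> skip
r=38=100110 popcount=3 -> skip
r=39=100111 popcount=4 -> KEEP
r=40=101000 popcount=2 -> skip
r=41=101001 popcount=3 -> skip
r=42=101010 popcount=3 -> skip
r=43=101011 popcount=4 -> KEEP
r=44=101100 popcount=3 -> skip
r=45=101101 popcount=4 -> KEEP
r=46=101110 popcount=4 -> KEEP
r=47=101111 popcount=5 -> skip
r=48=110000 popcount=2 -> skip
r=49=110001 popcount=3 -> skip
r=50=110010 popcount=3 -> skip
r=51=110011 popcount=4 -> KEEP
r=52=110100 popcount=3 -> skip
r=53=110101 popcount=4 -> KEEP
r=54=110110 popcount=4 -> KEEP
r=55=110111 popcount=5 -> skip
r=56=111000 popcount=3 -> skip
r=57=111001 popcount=4 -> KEEP
r=58=111010 popcount=4 -> KEEP
r=59=111011 popcount=5 -> skip
r=60=111100 popcount=4 -> KEEP
r=61=111101 popcount=5 -> skip
r=62=111110 popcount=5 -> skip
r=63=111111 popcount=6 -> skip
r=64=1000000 popcount=1 -> skip
r=65=1000001 popcount=2 -> skip
r=66=1000010 popcount=2 -> skip
r=67=1000011 popcount=3 -> skip
r=68=1000100 popcount=2 -> skip
r=69=1000101 popcount=3 -> skip
r=70=1000110 popcount=3 -> skip
r=71=1000111 popcount=4 -> KEEP
r=72=1001000 popcount=2 -> skip
r=73=1001001 popcount=3 -> skip
r=74=1001010 popcount=3 -> skip
r=75=1001011 popcount=4 -> KEEP
Kept rows: 23 27 29 30 39 43 45 46 51 53 54 57 58 60 71 75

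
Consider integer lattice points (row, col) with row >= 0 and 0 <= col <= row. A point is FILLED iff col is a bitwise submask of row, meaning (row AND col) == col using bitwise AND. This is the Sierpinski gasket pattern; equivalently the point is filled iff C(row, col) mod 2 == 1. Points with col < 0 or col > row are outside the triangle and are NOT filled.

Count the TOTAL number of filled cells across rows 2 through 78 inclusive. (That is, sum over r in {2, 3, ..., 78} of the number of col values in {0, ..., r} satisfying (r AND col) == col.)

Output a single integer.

Answer: 856

Derivation:
r2=10 pc1: +2 =2
r3=11 pc2: +4 =6
r4=100 pc1: +2 =8
r5=101 pc2: +4 =12
r6=110 pc2: +4 =16
r7=111 pc3: +8 =24
r8=1000 pc1: +2 =26
r9=1001 pc2: +4 =30
r10=1010 pc2: +4 =34
r11=1011 pc3: +8 =42
r12=1100 pc2: +4 =46
r13=1101 pc3: +8 =54
r14=1110 pc3: +8 =62
r15=1111 pc4: +16 =78
r16=10000 pc1: +2 =80
r17=10001 pc2: +4 =84
r18=10010 pc2: +4 =88
r19=10011 pc3: +8 =96
r20=10100 pc2: +4 =100
r21=10101 pc3: +8 =108
r22=10110 pc3: +8 =116
r23=10111 pc4: +16 =132
r24=11000 pc2: +4 =136
r25=11001 pc3: +8 =144
r26=11010 pc3: +8 =152
r27=11011 pc4: +16 =168
r28=11100 pc3: +8 =176
r29=11101 pc4: +16 =192
r30=11110 pc4: +16 =208
r31=11111 pc5: +32 =240
r32=100000 pc1: +2 =242
r33=100001 pc2: +4 =246
r34=100010 pc2: +4 =250
r35=100011 pc3: +8 =258
r36=100100 pc2: +4 =262
r37=100101 pc3: +8 =270
r38=100110 pc3: +8 =278
r39=100111 pc4: +16 =294
r40=101000 pc2: +4 =298
r41=101001 pc3: +8 =306
r42=101010 pc3: +8 =314
r43=101011 pc4: +16 =330
r44=101100 pc3: +8 =338
r45=101101 pc4: +16 =354
r46=101110 pc4: +16 =370
r47=101111 pc5: +32 =402
r48=110000 pc2: +4 =406
r49=110001 pc3: +8 =414
r50=110010 pc3: +8 =422
r51=110011 pc4: +16 =438
r52=110100 pc3: +8 =446
r53=110101 pc4: +16 =462
r54=110110 pc4: +16 =478
r55=110111 pc5: +32 =510
r56=111000 pc3: +8 =518
r57=111001 pc4: +16 =534
r58=111010 pc4: +16 =550
r59=111011 pc5: +32 =582
r60=111100 pc4: +16 =598
r61=111101 pc5: +32 =630
r62=111110 pc5: +32 =662
r63=111111 pc6: +64 =726
r64=1000000 pc1: +2 =728
r65=1000001 pc2: +4 =732
r66=1000010 pc2: +4 =736
r67=1000011 pc3: +8 =744
r68=1000100 pc2: +4 =748
r69=1000101 pc3: +8 =756
r70=1000110 pc3: +8 =764
r71=1000111 pc4: +16 =780
r72=1001000 pc2: +4 =784
r73=1001001 pc3: +8 =792
r74=1001010 pc3: +8 =800
r75=1001011 pc4: +16 =816
r76=1001100 pc3: +8 =824
r77=1001101 pc4: +16 =840
r78=1001110 pc4: +16 =856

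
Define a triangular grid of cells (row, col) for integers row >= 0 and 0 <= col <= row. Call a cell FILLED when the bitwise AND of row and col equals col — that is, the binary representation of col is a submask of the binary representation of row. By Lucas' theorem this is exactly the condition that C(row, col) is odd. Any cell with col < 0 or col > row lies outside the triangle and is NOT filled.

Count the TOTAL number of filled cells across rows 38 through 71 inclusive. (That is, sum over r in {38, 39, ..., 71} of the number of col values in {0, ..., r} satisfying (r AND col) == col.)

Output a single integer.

Answer: 510

Derivation:
r38=100110 pc3: +8 =8
r39=100111 pc4: +16 =24
r40=101000 pc2: +4 =28
r41=101001 pc3: +8 =36
r42=101010 pc3: +8 =44
r43=101011 pc4: +16 =60
r44=101100 pc3: +8 =68
r45=101101 pc4: +16 =84
r46=101110 pc4: +16 =100
r47=101111 pc5: +32 =132
r48=110000 pc2: +4 =136
r49=110001 pc3: +8 =144
r50=110010 pc3: +8 =152
r51=110011 pc4: +16 =168
r52=110100 pc3: +8 =176
r53=110101 pc4: +16 =192
r54=110110 pc4: +16 =208
r55=110111 pc5: +32 =240
r56=111000 pc3: +8 =248
r57=111001 pc4: +16 =264
r58=111010 pc4: +16 =280
r59=111011 pc5: +32 =312
r60=111100 pc4: +16 =328
r61=111101 pc5: +32 =360
r62=111110 pc5: +32 =392
r63=111111 pc6: +64 =456
r64=1000000 pc1: +2 =458
r65=1000001 pc2: +4 =462
r66=1000010 pc2: +4 =466
r67=1000011 pc3: +8 =474
r68=1000100 pc2: +4 =478
r69=1000101 pc3: +8 =486
r70=1000110 pc3: +8 =494
r71=1000111 pc4: +16 =510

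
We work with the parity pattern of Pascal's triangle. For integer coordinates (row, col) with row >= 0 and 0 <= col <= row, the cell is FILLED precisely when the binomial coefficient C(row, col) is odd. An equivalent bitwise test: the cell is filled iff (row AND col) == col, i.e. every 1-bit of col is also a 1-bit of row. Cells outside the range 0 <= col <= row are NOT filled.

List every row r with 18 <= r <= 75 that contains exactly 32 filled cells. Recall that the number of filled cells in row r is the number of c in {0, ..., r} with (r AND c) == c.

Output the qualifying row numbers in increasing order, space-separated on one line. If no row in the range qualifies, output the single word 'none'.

Row r has 2^popcount(r) filled cells, so we need popcount(r) = log2(32) = 5.
Scan r = 18..75 and keep those with exactly 5 one-bits:
r=18=10010 popcount=2 -> skip
r=19=10011 popcount=3 -> skip
r=20=10100 popcount=2 -> skip
r=21=10101 popcount=3 -> skip
r=22=10110 popcount=3 -> skip
r=23=10111 popcount=4 -> skip
r=24=11000 popcount=2 -> skip
r=25=11001 popcount=3 -> skip
r=26=11010 popcount=3 -> skip
r=27=11011 popcount=4 -> skip
r=28=11100 popcount=3 -> skip
r=29=11101 popcount=4 -> skip
r=30=11110 popcount=4 -> skip
r=31=11111 popcount=5 -> KEEP
r=32=100000 popcount=1 -> skip
r=33=100001 popcount=2 -> skip
r=34=100010 popcount=2 -> skip
r=35=100011 popcount=3 -> skip
r=36=100100 popcount=2 -> skip
r=37=100101 popcount=3 -> skip
r=38=100110 popcount=3 -> skip
r=39=100111 popcount=4 -> skip
r=40=101000 popcount=2 -> skip
r=41=101001 popcount=3 -> skip
r=42=101010 popcount=3 -> skip
r=43=101011 popcount=4 -> skip
r=44=101100 popcount=3 -> skip
r=45=101101 popcount=4 -> skip
r=46=101110 popcount=4 -> skip
r=47=101111 popcount=5 -> KEEP
r=48=110000 popcount=2 -> skip
r=49=110001 popcount=3 -> skip
r=50=110010 popcount=3 -> skip
r=51=110011 popcount=4 -> skip
r=52=110100 popcount=3 -> skip
r=53=110101 popcount=4 -> skip
r=54=110110 popcount=4 -> skip
r=55=110111 popcount=5 -> KEEP
r=56=111000 popcount=3 -> skip
r=57=111001 popcount=4 -> skip
r=58=111010 popcount=4 -> skip
r=59=111011 popcount=5 -> KEEP
r=60=111100 popcount=4 -> skip
r=61=111101 popcount=5 -> KEEP
r=62=111110 popcount=5 -> KEEP
r=63=111111 popcount=6 -> skip
r=64=1000000 popcount=1 -> skip
r=65=1000001 popcount=2 -> skip
r=66=1000010 popcount=2 -> skip
r=67=1000011 popcount=3 -> skip
r=68=1000100 popcount=2 -> skip
r=69=1000101 popcount=3 -> skip
r=70=1000110 popcount=3 -> skip
r=71=1000111 popcount=4 -> skip
r=72=1001000 popcount=2 -> skip
r=73=1001001 popcount=3 -> skip
r=74=1001010 popcount=3 -> skip
r=75=1001011 popcount=4 -> skip
Kept rows: 31 47 55 59 61 62

Answer: 31 47 55 59 61 62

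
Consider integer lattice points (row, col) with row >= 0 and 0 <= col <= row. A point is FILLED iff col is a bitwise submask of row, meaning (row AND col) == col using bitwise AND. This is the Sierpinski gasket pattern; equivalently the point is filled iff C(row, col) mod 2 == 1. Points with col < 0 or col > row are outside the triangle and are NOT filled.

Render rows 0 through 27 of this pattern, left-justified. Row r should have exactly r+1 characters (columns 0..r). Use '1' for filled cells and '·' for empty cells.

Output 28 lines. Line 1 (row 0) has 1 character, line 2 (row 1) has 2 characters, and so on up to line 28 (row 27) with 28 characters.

Answer: 1
11
1·1
1111
1···1
11··11
1·1·1·1
11111111
1·······1
11······11
1·1·····1·1
1111····1111
1···1···1···1
11··11··11··11
1·1·1·1·1·1·1·1
1111111111111111
1···············1
11··············11
1·1·············1·1
1111············1111
1···1···········1···1
11··11··········11··11
1·1·1·1·········1·1·1·1
11111111········11111111
1·······1·······1·······1
11······11······11······11
1·1·····1·1·····1·1·····1·1
1111····1111····1111····1111

Derivation:
r0=0: 1
r1=1: 11
r2=10: 1·1
r3=11: 1111
r4=100: 1···1
r5=101: 11··11
r6=110: 1·1·1·1
r7=111: 11111111
r8=1000: 1·······1
r9=1001: 11······11
r10=1010: 1·1·····1·1
r11=1011: 1111····1111
r12=1100: 1···1···1···1
r13=1101: 11··11··11··11
r14=1110: 1·1·1·1·1·1·1·1
r15=1111: 1111111111111111
r16=10000: 1···············1
r17=10001: 11··············11
r18=10010: 1·1·············1·1
r19=10011: 1111············1111
r20=10100: 1···1···········1···1
r21=10101: 11··11··········11··11
r22=10110: 1·1·1·1·········1·1·1·1
r23=10111: 11111111········11111111
r24=11000: 1·······1·······1·······1
r25=11001: 11······11······11······11
r26=11010: 1·1·····1·1·····1·1·····1·1
r27=11011: 1111····1111····1111····1111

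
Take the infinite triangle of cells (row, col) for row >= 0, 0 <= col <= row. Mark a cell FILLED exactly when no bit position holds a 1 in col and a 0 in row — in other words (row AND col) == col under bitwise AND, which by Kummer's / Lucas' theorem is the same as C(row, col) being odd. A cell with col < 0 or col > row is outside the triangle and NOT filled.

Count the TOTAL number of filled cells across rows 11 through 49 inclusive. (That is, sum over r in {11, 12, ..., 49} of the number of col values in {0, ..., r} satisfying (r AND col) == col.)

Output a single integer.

r11=1011 pc3: +8 =8
r12=1100 pc2: +4 =12
r13=1101 pc3: +8 =20
r14=1110 pc3: +8 =28
r15=1111 pc4: +16 =44
r16=10000 pc1: +2 =46
r17=10001 pc2: +4 =50
r18=10010 pc2: +4 =54
r19=10011 pc3: +8 =62
r20=10100 pc2: +4 =66
r21=10101 pc3: +8 =74
r22=10110 pc3: +8 =82
r23=10111 pc4: +16 =98
r24=11000 pc2: +4 =102
r25=11001 pc3: +8 =110
r26=11010 pc3: +8 =118
r27=11011 pc4: +16 =134
r28=11100 pc3: +8 =142
r29=11101 pc4: +16 =158
r30=11110 pc4: +16 =174
r31=11111 pc5: +32 =206
r32=100000 pc1: +2 =208
r33=100001 pc2: +4 =212
r34=100010 pc2: +4 =216
r35=100011 pc3: +8 =224
r36=100100 pc2: +4 =228
r37=100101 pc3: +8 =236
r38=100110 pc3: +8 =244
r39=100111 pc4: +16 =260
r40=101000 pc2: +4 =264
r41=101001 pc3: +8 =272
r42=101010 pc3: +8 =280
r43=101011 pc4: +16 =296
r44=101100 pc3: +8 =304
r45=101101 pc4: +16 =320
r46=101110 pc4: +16 =336
r47=101111 pc5: +32 =368
r48=110000 pc2: +4 =372
r49=110001 pc3: +8 =380

Answer: 380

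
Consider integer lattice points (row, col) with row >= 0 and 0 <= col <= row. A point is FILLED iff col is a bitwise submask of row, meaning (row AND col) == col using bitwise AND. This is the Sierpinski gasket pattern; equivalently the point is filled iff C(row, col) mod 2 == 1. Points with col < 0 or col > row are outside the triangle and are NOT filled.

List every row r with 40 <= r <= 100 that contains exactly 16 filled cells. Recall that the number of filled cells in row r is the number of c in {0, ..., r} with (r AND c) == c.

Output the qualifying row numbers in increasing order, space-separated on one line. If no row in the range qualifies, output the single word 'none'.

Answer: 43 45 46 51 53 54 57 58 60 71 75 77 78 83 85 86 89 90 92 99

Derivation:
Row r has 2^popcount(r) filled cells, so we need popcount(r) = log2(16) = 4.
Scan r = 40..100 and keep those with exactly 4 one-bits:
r=40=101000 popcount=2 -> skip
r=41=101001 popcount=3 -> skip
r=42=101010 popcount=3 -> skip
r=43=101011 popcount=4 -> KEEP
r=44=101100 popcount=3 -> skip
r=45=101101 popcount=4 -> KEEP
r=46=101110 popcount=4 -> KEEP
r=47=101111 popcount=5 -> skip
r=48=110000 popcount=2 -> skip
r=49=110001 popcount=3 -> skip
r=50=110010 popcount=3 -> skip
r=51=110011 popcount=4 -> KEEP
r=52=110100 popcount=3 -> skip
r=53=110101 popcount=4 -> KEEP
r=54=110110 popcount=4 -> KEEP
r=55=110111 popcount=5 -> skip
r=56=111000 popcount=3 -> skip
r=57=111001 popcount=4 -> KEEP
r=58=111010 popcount=4 -> KEEP
r=59=111011 popcount=5 -> skip
r=60=111100 popcount=4 -> KEEP
r=61=111101 popcount=5 -> skip
r=62=111110 popcount=5 -> skip
r=63=111111 popcount=6 -> skip
r=64=1000000 popcount=1 -> skip
r=65=1000001 popcount=2 -> skip
r=66=1000010 popcount=2 -> skip
r=67=1000011 popcount=3 -> skip
r=68=1000100 popcount=2 -> skip
r=69=1000101 popcount=3 -> skip
r=70=1000110 popcount=3 -> skip
r=71=1000111 popcount=4 -> KEEP
r=72=1001000 popcount=2 -> skip
r=73=1001001 popcount=3 -> skip
r=74=1001010 popcount=3 -> skip
r=75=1001011 popcount=4 -> KEEP
r=76=1001100 popcount=3 -> skip
r=77=1001101 popcount=4 -> KEEP
r=78=1001110 popcount=4 -> KEEP
r=79=1001111 popcount=5 -> skip
r=80=1010000 popcount=2 -> skip
r=81=1010001 popcount=3 -> skip
r=82=1010010 popcount=3 -> skip
r=83=1010011 popcount=4 -> KEEP
r=84=1010100 popcount=3 -> skip
r=85=1010101 popcount=4 -> KEEP
r=86=1010110 popcount=4 -> KEEP
r=87=1010111 popcount=5 -> skip
r=88=1011000 popcount=3 -> skip
r=89=1011001 popcount=4 -> KEEP
r=90=1011010 popcount=4 -> KEEP
r=91=1011011 popcount=5 -> skip
r=92=1011100 popcount=4 -> KEEP
r=93=1011101 popcount=5 -> skip
r=94=1011110 popcount=5 -> skip
r=95=1011111 popcount=6 -> skip
r=96=1100000 popcount=2 -> skip
r=97=1100001 popcount=3 -> skip
r=98=1100010 popcount=3 -> skip
r=99=1100011 popcount=4 -> KEEP
r=100=1100100 popcount=3 -> skip
Kept rows: 43 45 46 51 53 54 57 58 60 71 75 77 78 83 85 86 89 90 92 99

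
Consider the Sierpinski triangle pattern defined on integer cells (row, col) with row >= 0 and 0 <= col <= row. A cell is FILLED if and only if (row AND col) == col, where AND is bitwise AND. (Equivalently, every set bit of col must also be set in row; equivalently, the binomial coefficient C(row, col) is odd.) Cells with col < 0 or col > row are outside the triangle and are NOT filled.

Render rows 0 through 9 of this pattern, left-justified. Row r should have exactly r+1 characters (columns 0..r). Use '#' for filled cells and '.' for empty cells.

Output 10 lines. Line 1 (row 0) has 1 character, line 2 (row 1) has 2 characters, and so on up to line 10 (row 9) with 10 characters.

r0=0: #
r1=1: ##
r2=10: #.#
r3=11: ####
r4=100: #...#
r5=101: ##..##
r6=110: #.#.#.#
r7=111: ########
r8=1000: #.......#
r9=1001: ##......##

Answer: #
##
#.#
####
#...#
##..##
#.#.#.#
########
#.......#
##......##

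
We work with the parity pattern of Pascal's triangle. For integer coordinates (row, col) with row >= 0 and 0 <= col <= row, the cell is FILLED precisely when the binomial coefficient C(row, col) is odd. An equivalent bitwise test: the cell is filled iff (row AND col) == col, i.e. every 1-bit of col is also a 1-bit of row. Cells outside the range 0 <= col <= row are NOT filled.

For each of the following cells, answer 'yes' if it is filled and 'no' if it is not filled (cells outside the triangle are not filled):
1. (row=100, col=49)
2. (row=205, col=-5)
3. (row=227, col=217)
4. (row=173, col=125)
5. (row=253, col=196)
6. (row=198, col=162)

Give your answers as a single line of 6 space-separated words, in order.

(100,49): row=0b1100100, col=0b110001, row AND col = 0b100000 = 32; 32 != 49 -> empty
(205,-5): col outside [0, 205] -> not filled
(227,217): row=0b11100011, col=0b11011001, row AND col = 0b11000001 = 193; 193 != 217 -> empty
(173,125): row=0b10101101, col=0b1111101, row AND col = 0b101101 = 45; 45 != 125 -> empty
(253,196): row=0b11111101, col=0b11000100, row AND col = 0b11000100 = 196; 196 == 196 -> filled
(198,162): row=0b11000110, col=0b10100010, row AND col = 0b10000010 = 130; 130 != 162 -> empty

Answer: no no no no yes no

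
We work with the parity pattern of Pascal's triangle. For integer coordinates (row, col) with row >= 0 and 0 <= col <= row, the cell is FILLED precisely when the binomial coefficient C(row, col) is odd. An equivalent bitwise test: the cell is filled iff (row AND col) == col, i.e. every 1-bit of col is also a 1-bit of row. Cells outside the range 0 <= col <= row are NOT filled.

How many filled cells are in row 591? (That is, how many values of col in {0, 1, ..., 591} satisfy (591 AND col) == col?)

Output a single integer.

591 in binary = 1001001111
popcount(591) = number of 1-bits in 1001001111 = 6
A col c satisfies (591 AND c) == c iff every set bit of c is also set in 591; each of the 6 set bits of 591 can independently be on or off in c.
count = 2^6 = 64

Answer: 64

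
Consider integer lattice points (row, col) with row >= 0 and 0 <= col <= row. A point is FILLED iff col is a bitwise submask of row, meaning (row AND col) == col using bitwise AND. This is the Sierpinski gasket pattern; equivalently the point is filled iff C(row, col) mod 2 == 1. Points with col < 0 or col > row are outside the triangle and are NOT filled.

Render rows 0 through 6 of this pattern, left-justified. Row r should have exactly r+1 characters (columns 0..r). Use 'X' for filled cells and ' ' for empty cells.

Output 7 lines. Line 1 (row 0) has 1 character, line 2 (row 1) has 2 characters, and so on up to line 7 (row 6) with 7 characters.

Answer: X
XX
X X
XXXX
X   X
XX  XX
X X X X

Derivation:
r0=0: X
r1=1: XX
r2=10: X X
r3=11: XXXX
r4=100: X   X
r5=101: XX  XX
r6=110: X X X X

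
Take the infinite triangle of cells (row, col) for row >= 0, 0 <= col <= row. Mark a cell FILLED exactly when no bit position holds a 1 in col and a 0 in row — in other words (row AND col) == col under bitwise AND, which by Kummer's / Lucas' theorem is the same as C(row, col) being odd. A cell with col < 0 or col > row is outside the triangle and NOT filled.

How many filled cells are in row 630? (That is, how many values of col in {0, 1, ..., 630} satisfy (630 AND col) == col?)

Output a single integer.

Answer: 64

Derivation:
630 in binary = 1001110110
popcount(630) = number of 1-bits in 1001110110 = 6
A col c satisfies (630 AND c) == c iff every set bit of c is also set in 630; each of the 6 set bits of 630 can independently be on or off in c.
count = 2^6 = 64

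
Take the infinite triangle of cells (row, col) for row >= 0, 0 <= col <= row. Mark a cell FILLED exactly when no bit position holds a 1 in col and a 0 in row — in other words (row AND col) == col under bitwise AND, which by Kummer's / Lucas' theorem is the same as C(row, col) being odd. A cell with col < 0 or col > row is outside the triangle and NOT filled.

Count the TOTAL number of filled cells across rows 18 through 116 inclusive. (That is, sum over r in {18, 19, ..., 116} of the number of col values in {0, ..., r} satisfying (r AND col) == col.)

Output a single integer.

Answer: 1540

Derivation:
r18=10010 pc2: +4 =4
r19=10011 pc3: +8 =12
r20=10100 pc2: +4 =16
r21=10101 pc3: +8 =24
r22=10110 pc3: +8 =32
r23=10111 pc4: +16 =48
r24=11000 pc2: +4 =52
r25=11001 pc3: +8 =60
r26=11010 pc3: +8 =68
r27=11011 pc4: +16 =84
r28=11100 pc3: +8 =92
r29=11101 pc4: +16 =108
r30=11110 pc4: +16 =124
r31=11111 pc5: +32 =156
r32=100000 pc1: +2 =158
r33=100001 pc2: +4 =162
r34=100010 pc2: +4 =166
r35=100011 pc3: +8 =174
r36=100100 pc2: +4 =178
r37=100101 pc3: +8 =186
r38=100110 pc3: +8 =194
r39=100111 pc4: +16 =210
r40=101000 pc2: +4 =214
r41=101001 pc3: +8 =222
r42=101010 pc3: +8 =230
r43=101011 pc4: +16 =246
r44=101100 pc3: +8 =254
r45=101101 pc4: +16 =270
r46=101110 pc4: +16 =286
r47=101111 pc5: +32 =318
r48=110000 pc2: +4 =322
r49=110001 pc3: +8 =330
r50=110010 pc3: +8 =338
r51=110011 pc4: +16 =354
r52=110100 pc3: +8 =362
r53=110101 pc4: +16 =378
r54=110110 pc4: +16 =394
r55=110111 pc5: +32 =426
r56=111000 pc3: +8 =434
r57=111001 pc4: +16 =450
r58=111010 pc4: +16 =466
r59=111011 pc5: +32 =498
r60=111100 pc4: +16 =514
r61=111101 pc5: +32 =546
r62=111110 pc5: +32 =578
r63=111111 pc6: +64 =642
r64=1000000 pc1: +2 =644
r65=1000001 pc2: +4 =648
r66=1000010 pc2: +4 =652
r67=1000011 pc3: +8 =660
r68=1000100 pc2: +4 =664
r69=1000101 pc3: +8 =672
r70=1000110 pc3: +8 =680
r71=1000111 pc4: +16 =696
r72=1001000 pc2: +4 =700
r73=1001001 pc3: +8 =708
r74=1001010 pc3: +8 =716
r75=1001011 pc4: +16 =732
r76=1001100 pc3: +8 =740
r77=1001101 pc4: +16 =756
r78=1001110 pc4: +16 =772
r79=1001111 pc5: +32 =804
r80=1010000 pc2: +4 =808
r81=1010001 pc3: +8 =816
r82=1010010 pc3: +8 =824
r83=1010011 pc4: +16 =840
r84=1010100 pc3: +8 =848
r85=1010101 pc4: +16 =864
r86=1010110 pc4: +16 =880
r87=1010111 pc5: +32 =912
r88=1011000 pc3: +8 =920
r89=1011001 pc4: +16 =936
r90=1011010 pc4: +16 =952
r91=1011011 pc5: +32 =984
r92=1011100 pc4: +16 =1000
r93=1011101 pc5: +32 =1032
r94=1011110 pc5: +32 =1064
r95=1011111 pc6: +64 =1128
r96=1100000 pc2: +4 =1132
r97=1100001 pc3: +8 =1140
r98=1100010 pc3: +8 =1148
r99=1100011 pc4: +16 =1164
r100=1100100 pc3: +8 =1172
r101=1100101 pc4: +16 =1188
r102=1100110 pc4: +16 =1204
r103=1100111 pc5: +32 =1236
r104=1101000 pc3: +8 =1244
r105=1101001 pc4: +16 =1260
r106=1101010 pc4: +16 =1276
r107=1101011 pc5: +32 =1308
r108=1101100 pc4: +16 =1324
r109=1101101 pc5: +32 =1356
r110=1101110 pc5: +32 =1388
r111=1101111 pc6: +64 =1452
r112=1110000 pc3: +8 =1460
r113=1110001 pc4: +16 =1476
r114=1110010 pc4: +16 =1492
r115=1110011 pc5: +32 =1524
r116=1110100 pc4: +16 =1540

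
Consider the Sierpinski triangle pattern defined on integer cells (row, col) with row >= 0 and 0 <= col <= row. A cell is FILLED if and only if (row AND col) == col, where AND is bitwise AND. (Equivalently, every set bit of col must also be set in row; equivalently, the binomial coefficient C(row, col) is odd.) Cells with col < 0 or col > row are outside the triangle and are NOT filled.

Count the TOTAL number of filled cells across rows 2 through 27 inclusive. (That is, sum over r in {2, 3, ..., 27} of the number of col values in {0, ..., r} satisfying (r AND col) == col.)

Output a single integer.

r2=10 pc1: +2 =2
r3=11 pc2: +4 =6
r4=100 pc1: +2 =8
r5=101 pc2: +4 =12
r6=110 pc2: +4 =16
r7=111 pc3: +8 =24
r8=1000 pc1: +2 =26
r9=1001 pc2: +4 =30
r10=1010 pc2: +4 =34
r11=1011 pc3: +8 =42
r12=1100 pc2: +4 =46
r13=1101 pc3: +8 =54
r14=1110 pc3: +8 =62
r15=1111 pc4: +16 =78
r16=10000 pc1: +2 =80
r17=10001 pc2: +4 =84
r18=10010 pc2: +4 =88
r19=10011 pc3: +8 =96
r20=10100 pc2: +4 =100
r21=10101 pc3: +8 =108
r22=10110 pc3: +8 =116
r23=10111 pc4: +16 =132
r24=11000 pc2: +4 =136
r25=11001 pc3: +8 =144
r26=11010 pc3: +8 =152
r27=11011 pc4: +16 =168

Answer: 168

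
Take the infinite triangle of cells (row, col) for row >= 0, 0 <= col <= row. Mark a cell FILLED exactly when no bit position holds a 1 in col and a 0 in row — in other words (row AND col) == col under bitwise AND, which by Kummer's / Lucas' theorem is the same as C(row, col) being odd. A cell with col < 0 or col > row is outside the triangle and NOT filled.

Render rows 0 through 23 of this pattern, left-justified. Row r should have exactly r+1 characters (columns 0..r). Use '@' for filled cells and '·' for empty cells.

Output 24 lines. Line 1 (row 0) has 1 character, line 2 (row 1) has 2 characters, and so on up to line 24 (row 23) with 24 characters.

Answer: @
@@
@·@
@@@@
@···@
@@··@@
@·@·@·@
@@@@@@@@
@·······@
@@······@@
@·@·····@·@
@@@@····@@@@
@···@···@···@
@@··@@··@@··@@
@·@·@·@·@·@·@·@
@@@@@@@@@@@@@@@@
@···············@
@@··············@@
@·@·············@·@
@@@@············@@@@
@···@···········@···@
@@··@@··········@@··@@
@·@·@·@·········@·@·@·@
@@@@@@@@········@@@@@@@@

Derivation:
r0=0: @
r1=1: @@
r2=10: @·@
r3=11: @@@@
r4=100: @···@
r5=101: @@··@@
r6=110: @·@·@·@
r7=111: @@@@@@@@
r8=1000: @·······@
r9=1001: @@······@@
r10=1010: @·@·····@·@
r11=1011: @@@@····@@@@
r12=1100: @···@···@···@
r13=1101: @@··@@··@@··@@
r14=1110: @·@·@·@·@·@·@·@
r15=1111: @@@@@@@@@@@@@@@@
r16=10000: @···············@
r17=10001: @@··············@@
r18=10010: @·@·············@·@
r19=10011: @@@@············@@@@
r20=10100: @···@···········@···@
r21=10101: @@··@@··········@@··@@
r22=10110: @·@·@·@·········@·@·@·@
r23=10111: @@@@@@@@········@@@@@@@@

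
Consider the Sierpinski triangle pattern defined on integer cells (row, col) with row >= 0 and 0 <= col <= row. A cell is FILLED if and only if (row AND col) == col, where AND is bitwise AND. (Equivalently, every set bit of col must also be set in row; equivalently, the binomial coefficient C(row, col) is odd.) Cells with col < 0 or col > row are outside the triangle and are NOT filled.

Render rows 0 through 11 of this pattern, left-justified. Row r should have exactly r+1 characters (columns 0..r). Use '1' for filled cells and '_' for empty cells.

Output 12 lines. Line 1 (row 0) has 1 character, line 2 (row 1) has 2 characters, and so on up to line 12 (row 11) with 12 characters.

r0=0: 1
r1=1: 11
r2=10: 1_1
r3=11: 1111
r4=100: 1___1
r5=101: 11__11
r6=110: 1_1_1_1
r7=111: 11111111
r8=1000: 1_______1
r9=1001: 11______11
r10=1010: 1_1_____1_1
r11=1011: 1111____1111

Answer: 1
11
1_1
1111
1___1
11__11
1_1_1_1
11111111
1_______1
11______11
1_1_____1_1
1111____1111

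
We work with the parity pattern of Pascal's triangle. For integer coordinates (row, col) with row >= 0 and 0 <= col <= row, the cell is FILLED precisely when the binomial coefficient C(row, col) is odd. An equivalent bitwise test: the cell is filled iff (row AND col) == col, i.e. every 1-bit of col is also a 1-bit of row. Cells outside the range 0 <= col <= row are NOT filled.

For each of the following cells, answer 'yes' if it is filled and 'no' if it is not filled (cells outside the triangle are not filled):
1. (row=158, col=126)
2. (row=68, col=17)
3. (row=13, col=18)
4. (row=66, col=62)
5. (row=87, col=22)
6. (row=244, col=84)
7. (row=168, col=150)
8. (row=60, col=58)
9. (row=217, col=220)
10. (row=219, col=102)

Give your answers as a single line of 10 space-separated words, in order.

Answer: no no no no yes yes no no no no

Derivation:
(158,126): row=0b10011110, col=0b1111110, row AND col = 0b11110 = 30; 30 != 126 -> empty
(68,17): row=0b1000100, col=0b10001, row AND col = 0b0 = 0; 0 != 17 -> empty
(13,18): col outside [0, 13] -> not filled
(66,62): row=0b1000010, col=0b111110, row AND col = 0b10 = 2; 2 != 62 -> empty
(87,22): row=0b1010111, col=0b10110, row AND col = 0b10110 = 22; 22 == 22 -> filled
(244,84): row=0b11110100, col=0b1010100, row AND col = 0b1010100 = 84; 84 == 84 -> filled
(168,150): row=0b10101000, col=0b10010110, row AND col = 0b10000000 = 128; 128 != 150 -> empty
(60,58): row=0b111100, col=0b111010, row AND col = 0b111000 = 56; 56 != 58 -> empty
(217,220): col outside [0, 217] -> not filled
(219,102): row=0b11011011, col=0b1100110, row AND col = 0b1000010 = 66; 66 != 102 -> empty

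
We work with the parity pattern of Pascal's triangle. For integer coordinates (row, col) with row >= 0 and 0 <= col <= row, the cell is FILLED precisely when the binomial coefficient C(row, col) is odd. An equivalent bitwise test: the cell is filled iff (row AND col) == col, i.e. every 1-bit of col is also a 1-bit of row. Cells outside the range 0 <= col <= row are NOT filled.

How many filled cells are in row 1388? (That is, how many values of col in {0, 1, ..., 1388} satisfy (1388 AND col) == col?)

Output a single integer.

1388 in binary = 10101101100
popcount(1388) = number of 1-bits in 10101101100 = 6
A col c satisfies (1388 AND c) == c iff every set bit of c is also set in 1388; each of the 6 set bits of 1388 can independently be on or off in c.
count = 2^6 = 64

Answer: 64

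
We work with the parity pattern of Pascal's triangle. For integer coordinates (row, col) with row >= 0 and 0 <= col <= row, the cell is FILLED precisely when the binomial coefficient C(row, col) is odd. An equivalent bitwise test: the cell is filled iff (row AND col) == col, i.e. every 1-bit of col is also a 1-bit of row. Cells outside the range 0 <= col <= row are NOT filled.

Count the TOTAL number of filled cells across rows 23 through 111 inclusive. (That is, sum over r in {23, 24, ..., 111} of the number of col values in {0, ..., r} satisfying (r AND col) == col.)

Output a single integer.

r23=10111 pc4: +16 =16
r24=11000 pc2: +4 =20
r25=11001 pc3: +8 =28
r26=11010 pc3: +8 =36
r27=11011 pc4: +16 =52
r28=11100 pc3: +8 =60
r29=11101 pc4: +16 =76
r30=11110 pc4: +16 =92
r31=11111 pc5: +32 =124
r32=100000 pc1: +2 =126
r33=100001 pc2: +4 =130
r34=100010 pc2: +4 =134
r35=100011 pc3: +8 =142
r36=100100 pc2: +4 =146
r37=100101 pc3: +8 =154
r38=100110 pc3: +8 =162
r39=100111 pc4: +16 =178
r40=101000 pc2: +4 =182
r41=101001 pc3: +8 =190
r42=101010 pc3: +8 =198
r43=101011 pc4: +16 =214
r44=101100 pc3: +8 =222
r45=101101 pc4: +16 =238
r46=101110 pc4: +16 =254
r47=101111 pc5: +32 =286
r48=110000 pc2: +4 =290
r49=110001 pc3: +8 =298
r50=110010 pc3: +8 =306
r51=110011 pc4: +16 =322
r52=110100 pc3: +8 =330
r53=110101 pc4: +16 =346
r54=110110 pc4: +16 =362
r55=110111 pc5: +32 =394
r56=111000 pc3: +8 =402
r57=111001 pc4: +16 =418
r58=111010 pc4: +16 =434
r59=111011 pc5: +32 =466
r60=111100 pc4: +16 =482
r61=111101 pc5: +32 =514
r62=111110 pc5: +32 =546
r63=111111 pc6: +64 =610
r64=1000000 pc1: +2 =612
r65=1000001 pc2: +4 =616
r66=1000010 pc2: +4 =620
r67=1000011 pc3: +8 =628
r68=1000100 pc2: +4 =632
r69=1000101 pc3: +8 =640
r70=1000110 pc3: +8 =648
r71=1000111 pc4: +16 =664
r72=1001000 pc2: +4 =668
r73=1001001 pc3: +8 =676
r74=1001010 pc3: +8 =684
r75=1001011 pc4: +16 =700
r76=1001100 pc3: +8 =708
r77=1001101 pc4: +16 =724
r78=1001110 pc4: +16 =740
r79=1001111 pc5: +32 =772
r80=1010000 pc2: +4 =776
r81=1010001 pc3: +8 =784
r82=1010010 pc3: +8 =792
r83=1010011 pc4: +16 =808
r84=1010100 pc3: +8 =816
r85=1010101 pc4: +16 =832
r86=1010110 pc4: +16 =848
r87=1010111 pc5: +32 =880
r88=1011000 pc3: +8 =888
r89=1011001 pc4: +16 =904
r90=1011010 pc4: +16 =920
r91=1011011 pc5: +32 =952
r92=1011100 pc4: +16 =968
r93=1011101 pc5: +32 =1000
r94=1011110 pc5: +32 =1032
r95=1011111 pc6: +64 =1096
r96=1100000 pc2: +4 =1100
r97=1100001 pc3: +8 =1108
r98=1100010 pc3: +8 =1116
r99=1100011 pc4: +16 =1132
r100=1100100 pc3: +8 =1140
r101=1100101 pc4: +16 =1156
r102=1100110 pc4: +16 =1172
r103=1100111 pc5: +32 =1204
r104=1101000 pc3: +8 =1212
r105=1101001 pc4: +16 =1228
r106=1101010 pc4: +16 =1244
r107=1101011 pc5: +32 =1276
r108=1101100 pc4: +16 =1292
r109=1101101 pc5: +32 =1324
r110=1101110 pc5: +32 =1356
r111=1101111 pc6: +64 =1420

Answer: 1420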